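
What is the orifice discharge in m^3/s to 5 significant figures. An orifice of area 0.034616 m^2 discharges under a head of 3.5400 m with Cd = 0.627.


Approach: apply the orifice equation, Q = Cd*A*sqrt(2*g*h).
Q = 0.627 * 0.034616 * sqrt(2*9.81*3.5400) = 0.18088 m^3/s
Therefore the orifice discharge = 0.18088 m^3/s.


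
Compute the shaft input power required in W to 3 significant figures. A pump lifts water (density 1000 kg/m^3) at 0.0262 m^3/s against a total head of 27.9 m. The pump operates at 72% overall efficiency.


Approach: apply hydraulic power then efficiency conversion, P = rho*g*Q*H; P_in = P/eta.
Step 1 — hydraulic power (P = rho*g*Q*H):
  P = 1000 * 9.81 * 0.0262 * 27.9 = 7170.9 W
Step 2 — input power: P_in = P/eta = 7170.9 / 0.72 = 9960 W
Therefore the shaft input power required = 9960 W.


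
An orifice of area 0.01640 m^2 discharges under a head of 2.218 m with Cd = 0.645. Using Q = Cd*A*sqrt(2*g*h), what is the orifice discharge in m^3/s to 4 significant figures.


Q = 0.645 * 0.01640 * sqrt(2*9.81*2.218) = 0.06978 m^3/s
Therefore the orifice discharge = 0.06978 m^3/s.


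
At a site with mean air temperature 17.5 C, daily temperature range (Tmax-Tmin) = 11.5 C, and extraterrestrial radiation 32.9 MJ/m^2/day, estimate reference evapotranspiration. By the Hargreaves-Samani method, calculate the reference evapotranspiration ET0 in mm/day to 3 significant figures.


Approach: apply the Hargreaves-Samani method, ET0 = 0.0023*(Tmean+17.8)*sqrt(Tmax-Tmin)*0.408*Ra.
ET0 = 0.0023*(17.5+17.8)*sqrt(11.5)*0.408*32.9 = 3.70 mm/day
Therefore the reference evapotranspiration ET0 = 3.70 mm/day.


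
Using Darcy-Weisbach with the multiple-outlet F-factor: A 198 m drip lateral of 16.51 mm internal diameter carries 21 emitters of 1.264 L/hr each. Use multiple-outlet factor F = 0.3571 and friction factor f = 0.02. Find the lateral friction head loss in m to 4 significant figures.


Approach: apply Darcy-Weisbach with the multiple-outlet F-factor, Q = n*q/(3600*1000) m^3/s; v = Q/A; hf = F*f*(L/D)*(v^2/(2g)).
Q = 21*1.264/(3600*1000) = 7.37333e-06 m^3/s
A = pi*(16.51e-3/2)^2 = 2.14084e-04 m^2, so v = Q/A = 0.0344413 m/s
hf = 0.3571*0.02*(198/0.01651)*(0.0344413^2/(2*9.81)) = 0.005178 m
Therefore the lateral friction head loss = 0.005178 m.


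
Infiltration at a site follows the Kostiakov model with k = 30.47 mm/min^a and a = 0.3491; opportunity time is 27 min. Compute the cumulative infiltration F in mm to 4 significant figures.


Approach: apply the Kostiakov infiltration equation, F = k*t^a.
F = 30.47 * 27^0.3491 = 96.29 mm
Therefore the cumulative infiltration F = 96.29 mm.


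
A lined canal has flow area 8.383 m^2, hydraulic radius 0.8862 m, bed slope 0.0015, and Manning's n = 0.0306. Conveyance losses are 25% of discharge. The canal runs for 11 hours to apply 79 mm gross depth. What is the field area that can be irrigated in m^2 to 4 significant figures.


Approach: apply Manning's equation with a conveyance and depth budget, Q = (1/n)*A*R^(2/3)*S^(1/2); Q_field = Q*(1-loss); Area = Q_field*t/(d/1000).
Step 1 — canal discharge (Manning's equation):
  Q = (1/0.0306) * 8.383 * 0.8862^(2/3) * 0.0015^(1/2) = 9.78915 m^3/s
Step 2 — delivered flow: Q_field = 9.78915*(1 - 25/100) = 7.34186 m^3/s
Step 3 — volume delivered: V = 7.34186 * 11*3600 = 290738 m^3
Step 4 — area served: A = V / (depth/1000) = 290738 / 0.079 = 3680000 m^2
Therefore the field area that can be irrigated = 3680000 m^2.


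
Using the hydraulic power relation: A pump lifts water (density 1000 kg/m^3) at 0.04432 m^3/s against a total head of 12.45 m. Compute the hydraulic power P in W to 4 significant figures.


Approach: apply the hydraulic power relation, P = rho*g*Q*H.
P = 1000 * 9.81 * 0.04432 * 12.45 = 5413 W
Therefore the hydraulic power P = 5413 W.


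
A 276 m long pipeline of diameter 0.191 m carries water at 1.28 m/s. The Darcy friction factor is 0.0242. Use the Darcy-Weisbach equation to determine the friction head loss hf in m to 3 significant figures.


Approach: apply the Darcy-Weisbach equation, hf = f*(L/D)*(v^2/(2g)).
hf = 0.0242 * (276/0.191) * (1.28^2 / (2*9.81))
hf = 2.92 m
Therefore the friction head loss hf = 2.92 m.


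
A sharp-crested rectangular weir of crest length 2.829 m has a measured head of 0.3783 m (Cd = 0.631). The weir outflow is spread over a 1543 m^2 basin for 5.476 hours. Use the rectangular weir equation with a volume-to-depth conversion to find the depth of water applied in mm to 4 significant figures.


Approach: apply the rectangular weir equation with a volume-to-depth conversion, Q = (2/3)*Cd*L*sqrt(2g)*H^1.5; d = Q*t/A * 1000.
Step 1 — weir discharge:
  Q = (2/3)*0.631*2.829*sqrt(2*9.81)*0.3783^1.5 = 1.22652 m^3/s
Step 2 — volume: V = 1.22652 * 5.476*3600 = 24179.1 m^3
Step 3 — depth: d = V/A * 1000 = 24179.1/1543 * 1000 = 15670 mm
Therefore the depth of water applied = 15670 mm.


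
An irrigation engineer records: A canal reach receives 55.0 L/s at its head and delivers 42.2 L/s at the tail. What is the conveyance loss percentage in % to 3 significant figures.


Approach: apply the conveyance loss ratio, loss% = ((Q_head - Q_tail)/Q_head)*100.
loss = ((55.0 - 42.2)/55.0)*100 = 23.3 %
Therefore the conveyance loss percentage = 23.3 %.


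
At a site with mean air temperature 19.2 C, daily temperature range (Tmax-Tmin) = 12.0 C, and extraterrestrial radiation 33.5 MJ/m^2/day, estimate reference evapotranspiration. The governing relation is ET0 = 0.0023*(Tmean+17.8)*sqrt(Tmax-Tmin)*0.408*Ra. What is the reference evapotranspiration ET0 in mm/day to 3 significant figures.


ET0 = 0.0023*(19.2+17.8)*sqrt(12.0)*0.408*33.5 = 4.03 mm/day
Therefore the reference evapotranspiration ET0 = 4.03 mm/day.


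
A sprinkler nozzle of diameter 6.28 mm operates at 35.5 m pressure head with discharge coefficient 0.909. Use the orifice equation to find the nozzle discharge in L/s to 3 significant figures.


Approach: apply the orifice equation, Q = Cd*A*sqrt(2*g*h), A = pi*(d/2)^2.
A = pi*(6.28e-3/2)^2 = 3.0975e-05 m^2
Q = 0.909 * 3.0975e-05 * sqrt(2*9.81*35.5) * 1000 = 0.743 L/s
Therefore the nozzle discharge = 0.743 L/s.


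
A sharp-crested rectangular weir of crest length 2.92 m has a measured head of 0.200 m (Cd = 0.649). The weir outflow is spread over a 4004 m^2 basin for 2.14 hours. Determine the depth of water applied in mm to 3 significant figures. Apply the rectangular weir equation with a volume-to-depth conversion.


Approach: apply the rectangular weir equation with a volume-to-depth conversion, Q = (2/3)*Cd*L*sqrt(2g)*H^1.5; d = Q*t/A * 1000.
Step 1 — weir discharge:
  Q = (2/3)*0.649*2.92*sqrt(2*9.81)*0.200^1.5 = 0.50053 m^3/s
Step 2 — volume: V = 0.50053 * 2.14*3600 = 3856.1 m^3
Step 3 — depth: d = V/A * 1000 = 3856.1/4004 * 1000 = 963 mm
Therefore the depth of water applied = 963 mm.


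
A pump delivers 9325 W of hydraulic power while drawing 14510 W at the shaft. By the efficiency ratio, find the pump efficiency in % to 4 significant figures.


Approach: apply the efficiency ratio, eta = (P_out/P_in)*100.
eta = (9325 / 14510) * 100 = 64.27 %
Therefore the pump efficiency = 64.27 %.


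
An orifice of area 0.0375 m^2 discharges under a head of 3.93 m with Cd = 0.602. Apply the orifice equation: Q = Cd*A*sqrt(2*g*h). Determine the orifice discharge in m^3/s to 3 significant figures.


Q = 0.602 * 0.0375 * sqrt(2*9.81*3.93) = 0.198 m^3/s
Therefore the orifice discharge = 0.198 m^3/s.


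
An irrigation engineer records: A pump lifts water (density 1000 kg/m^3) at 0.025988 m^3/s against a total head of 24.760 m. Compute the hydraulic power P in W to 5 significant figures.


Approach: apply the hydraulic power relation, P = rho*g*Q*H.
P = 1000 * 9.81 * 0.025988 * 24.760 = 6312.4 W
Therefore the hydraulic power P = 6312.4 W.


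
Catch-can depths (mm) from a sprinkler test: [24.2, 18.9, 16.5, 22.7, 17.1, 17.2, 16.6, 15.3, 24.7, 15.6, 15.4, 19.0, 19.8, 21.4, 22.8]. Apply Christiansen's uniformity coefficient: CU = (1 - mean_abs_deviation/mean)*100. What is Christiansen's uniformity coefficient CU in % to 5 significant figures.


mean = 19.14667 mm
mean |d_i - mean| = 2.762667 mm
CU = (1 - 2.762667/19.14667)*100 = 85.571 %
Therefore Christiansen's uniformity coefficient CU = 85.571 %.


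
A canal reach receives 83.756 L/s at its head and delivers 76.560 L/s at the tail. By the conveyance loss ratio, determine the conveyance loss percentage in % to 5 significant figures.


Approach: apply the conveyance loss ratio, loss% = ((Q_head - Q_tail)/Q_head)*100.
loss = ((83.756 - 76.560)/83.756)*100 = 8.5916 %
Therefore the conveyance loss percentage = 8.5916 %.


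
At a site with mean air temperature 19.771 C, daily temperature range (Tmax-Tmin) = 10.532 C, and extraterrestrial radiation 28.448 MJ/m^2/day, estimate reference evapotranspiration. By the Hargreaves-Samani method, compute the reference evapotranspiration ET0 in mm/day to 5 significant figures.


Approach: apply the Hargreaves-Samani method, ET0 = 0.0023*(Tmean+17.8)*sqrt(Tmax-Tmin)*0.408*Ra.
ET0 = 0.0023*(19.771+17.8)*sqrt(10.532)*0.408*28.448 = 3.2550 mm/day
Therefore the reference evapotranspiration ET0 = 3.2550 mm/day.


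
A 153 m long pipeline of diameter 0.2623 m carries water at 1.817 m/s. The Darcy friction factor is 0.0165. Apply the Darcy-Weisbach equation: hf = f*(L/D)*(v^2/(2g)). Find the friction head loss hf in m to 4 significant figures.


hf = 0.0165 * (153/0.2623) * (1.817^2 / (2*9.81))
hf = 1.620 m
Therefore the friction head loss hf = 1.620 m.


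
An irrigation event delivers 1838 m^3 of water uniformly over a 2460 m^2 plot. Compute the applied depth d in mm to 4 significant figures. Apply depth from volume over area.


Approach: apply depth from volume over area, d = (V/A)*1000.
d = (1838 / 2460) * 1000 = 747.2 mm
Therefore the applied depth d = 747.2 mm.


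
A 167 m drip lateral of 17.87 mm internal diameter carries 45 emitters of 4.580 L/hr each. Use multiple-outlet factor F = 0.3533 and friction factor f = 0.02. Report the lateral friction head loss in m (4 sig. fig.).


Approach: apply Darcy-Weisbach with the multiple-outlet F-factor, Q = n*q/(3600*1000) m^3/s; v = Q/A; hf = F*f*(L/D)*(v^2/(2g)).
Q = 45*4.580/(3600*1000) = 5.72500e-05 m^3/s
A = pi*(17.87e-3/2)^2 = 2.50807e-04 m^2, so v = Q/A = 0.228264 m/s
hf = 0.3533*0.02*(167/0.01787)*(0.228264^2/(2*9.81)) = 0.1754 m
Therefore the lateral friction head loss = 0.1754 m.


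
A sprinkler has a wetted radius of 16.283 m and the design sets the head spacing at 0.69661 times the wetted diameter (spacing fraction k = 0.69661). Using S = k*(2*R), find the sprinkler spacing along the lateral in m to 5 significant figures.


S = 0.69661 * (2 * 16.283) = 22.686 m
Therefore the sprinkler spacing along the lateral = 22.686 m.


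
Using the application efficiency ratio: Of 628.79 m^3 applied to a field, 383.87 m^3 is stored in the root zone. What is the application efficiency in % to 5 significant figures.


Approach: apply the application efficiency ratio, Ea = (stored/applied)*100.
Ea = (383.87/628.79)*100 = 61.049 %
Therefore the application efficiency = 61.049 %.


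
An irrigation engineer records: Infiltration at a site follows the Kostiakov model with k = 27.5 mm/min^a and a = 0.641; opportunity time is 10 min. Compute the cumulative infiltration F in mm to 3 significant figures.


Approach: apply the Kostiakov infiltration equation, F = k*t^a.
F = 27.5 * 10^0.641 = 120 mm
Therefore the cumulative infiltration F = 120 mm.


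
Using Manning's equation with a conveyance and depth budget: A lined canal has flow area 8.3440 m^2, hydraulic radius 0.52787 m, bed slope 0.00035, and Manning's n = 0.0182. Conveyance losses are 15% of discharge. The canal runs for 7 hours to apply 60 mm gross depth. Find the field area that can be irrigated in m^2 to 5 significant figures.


Approach: apply Manning's equation with a conveyance and depth budget, Q = (1/n)*A*R^(2/3)*S^(1/2); Q_field = Q*(1-loss); Area = Q_field*t/(d/1000).
Step 1 — canal discharge (Manning's equation):
  Q = (1/0.0182) * 8.3440 * 0.52787^(2/3) * 0.00035^(1/2) = 5.602152 m^3/s
Step 2 — delivered flow: Q_field = 5.602152*(1 - 15/100) = 4.761830 m^3/s
Step 3 — volume delivered: V = 4.761830 * 7*3600 = 119998.1 m^3
Step 4 — area served: A = V / (depth/1000) = 119998.1 / 0.06 = 2000000 m^2
Therefore the field area that can be irrigated = 2000000 m^2.


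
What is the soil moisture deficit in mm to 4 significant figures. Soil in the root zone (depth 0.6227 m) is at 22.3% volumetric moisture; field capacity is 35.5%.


Approach: apply the soil moisture deficit relation, SMD = (FC - theta)/100 * depth * 1000.
SMD = (35.5 - 22.3)/100 * 0.6227 * 1000 = 82.20 mm
Therefore the soil moisture deficit = 82.20 mm.


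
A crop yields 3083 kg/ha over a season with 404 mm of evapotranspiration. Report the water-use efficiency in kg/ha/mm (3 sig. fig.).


Approach: apply the water-use efficiency ratio, WUE = yield/ET.
WUE = 3083 / 404 = 7.63 kg/ha/mm
Therefore the water-use efficiency = 7.63 kg/ha/mm.


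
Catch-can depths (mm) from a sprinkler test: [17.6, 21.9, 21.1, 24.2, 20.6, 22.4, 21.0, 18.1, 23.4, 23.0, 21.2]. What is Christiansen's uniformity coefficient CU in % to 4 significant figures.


Approach: apply Christiansen's uniformity coefficient, CU = (1 - mean_abs_deviation/mean)*100.
mean = 21.3182 mm
mean |d_i - mean| = 1.51074 mm
CU = (1 - 1.51074/21.3182)*100 = 92.91 %
Therefore Christiansen's uniformity coefficient CU = 92.91 %.


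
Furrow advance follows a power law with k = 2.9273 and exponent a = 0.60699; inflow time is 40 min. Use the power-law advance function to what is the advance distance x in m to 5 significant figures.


Approach: apply the power-law advance function, x = k*t^a.
x = 2.9273 * 40^0.60699 = 27.473 m
Therefore the advance distance x = 27.473 m.


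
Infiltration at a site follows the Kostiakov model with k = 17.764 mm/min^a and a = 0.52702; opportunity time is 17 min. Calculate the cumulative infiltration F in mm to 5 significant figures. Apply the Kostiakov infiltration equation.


Approach: apply the Kostiakov infiltration equation, F = k*t^a.
F = 17.764 * 17^0.52702 = 79.070 mm
Therefore the cumulative infiltration F = 79.070 mm.


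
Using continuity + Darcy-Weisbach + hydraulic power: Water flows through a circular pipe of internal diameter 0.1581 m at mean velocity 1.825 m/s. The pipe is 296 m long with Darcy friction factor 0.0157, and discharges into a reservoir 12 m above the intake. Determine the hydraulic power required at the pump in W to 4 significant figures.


Approach: apply continuity + Darcy-Weisbach + hydraulic power, Q = A*v; hf = f*(L/D)*(v^2/(2g)); H = static + hf; P = rho*g*Q*H.
Step 1 — flow rate (continuity, Q = A*v):
  A = pi*(0.1581/2)^2 = 0.0196315 m^2
  Q = 0.0196315 * 1.825 = 0.0358275 m^3/s
Step 2 — friction head loss (Darcy-Weisbach):
  hf = 0.0157 * (296/0.1581) * (1.825^2 / (2*9.81))
  hf = 4.98984 m
Step 3 — total head: H = 12 + 4.98984 = 16.9898 m
Step 4 — hydraulic power (P = rho*g*Q*H):
  P = 1000 * 9.81 * 0.0358275 * 16.9898 = 5971 W
Therefore the hydraulic power required at the pump = 5971 W.


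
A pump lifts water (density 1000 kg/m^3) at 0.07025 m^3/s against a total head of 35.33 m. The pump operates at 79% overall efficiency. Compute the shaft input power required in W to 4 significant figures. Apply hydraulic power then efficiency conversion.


Approach: apply hydraulic power then efficiency conversion, P = rho*g*Q*H; P_in = P/eta.
Step 1 — hydraulic power (P = rho*g*Q*H):
  P = 1000 * 9.81 * 0.07025 * 35.33 = 24347.8 W
Step 2 — input power: P_in = P/eta = 24347.8 / 0.79 = 30820 W
Therefore the shaft input power required = 30820 W.


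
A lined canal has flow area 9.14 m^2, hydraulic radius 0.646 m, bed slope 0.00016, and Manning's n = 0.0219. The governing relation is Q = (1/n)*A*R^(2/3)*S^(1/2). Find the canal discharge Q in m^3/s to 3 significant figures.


Q = (1/0.0219) * 9.14 * 0.646^(2/3) * 0.00016^(1/2) = 3.95 m^3/s
Therefore the canal discharge Q = 3.95 m^3/s.


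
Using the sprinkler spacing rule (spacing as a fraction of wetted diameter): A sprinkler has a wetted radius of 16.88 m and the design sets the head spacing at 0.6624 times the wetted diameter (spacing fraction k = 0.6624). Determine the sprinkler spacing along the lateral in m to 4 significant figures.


Approach: apply the sprinkler spacing rule (spacing as a fraction of wetted diameter), S = k*(2*R).
S = 0.6624 * (2 * 16.88) = 22.36 m
Therefore the sprinkler spacing along the lateral = 22.36 m.


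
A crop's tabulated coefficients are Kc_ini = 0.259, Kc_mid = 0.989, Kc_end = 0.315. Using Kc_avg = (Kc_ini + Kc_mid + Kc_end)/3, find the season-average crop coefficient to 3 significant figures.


Kc_avg = (0.259 + 0.989 + 0.315)/3 = 0.521
Therefore the season-average crop coefficient = 0.521.


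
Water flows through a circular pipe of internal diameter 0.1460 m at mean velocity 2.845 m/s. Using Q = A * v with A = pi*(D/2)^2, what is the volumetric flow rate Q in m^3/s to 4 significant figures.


A = pi*(0.1460/2)^2 = 0.0167415 m^2
Q = 0.0167415 * 2.845 = 0.04763 m^3/s
Therefore the volumetric flow rate Q = 0.04763 m^3/s.


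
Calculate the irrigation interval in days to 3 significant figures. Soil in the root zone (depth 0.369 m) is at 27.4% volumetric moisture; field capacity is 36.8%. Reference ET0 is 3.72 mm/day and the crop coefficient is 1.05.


Approach: apply soil-water budget scheduling, SMD = (FC-theta)/100*depth*1000; ETc = ET0*Kc; interval = SMD/ETc.
Step 1 — soil moisture deficit:
  SMD = (36.8 - 27.4)/100 * 0.369 * 1000 = 34.686 mm
Step 2 — daily crop ET (ETc = ET0*Kc):
  ETc = 3.72 * 1.05 = 3.9060 mm/day
Step 3 — irrigation interval (SMD/ETc):
  interval = 34.686 / 3.9060 = 8.88 days
Therefore the irrigation interval = 8.88 days.


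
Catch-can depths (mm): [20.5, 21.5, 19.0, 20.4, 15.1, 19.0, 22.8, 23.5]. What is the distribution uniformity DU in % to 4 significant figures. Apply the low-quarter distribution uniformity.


Approach: apply the low-quarter distribution uniformity, DU = (mean of lowest quarter of readings / overall mean)*100.
sorted lowest 2 of 8: [15.1, 19.0] -> mean = 17.0500 mm
overall mean = 20.2250 mm
DU = (17.0500/20.2250)*100 = 84.30 %
Therefore the distribution uniformity DU = 84.30 %.


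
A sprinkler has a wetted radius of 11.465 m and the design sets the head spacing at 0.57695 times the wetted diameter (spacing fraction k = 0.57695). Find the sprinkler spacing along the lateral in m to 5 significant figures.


Approach: apply the sprinkler spacing rule (spacing as a fraction of wetted diameter), S = k*(2*R).
S = 0.57695 * (2 * 11.465) = 13.229 m
Therefore the sprinkler spacing along the lateral = 13.229 m.


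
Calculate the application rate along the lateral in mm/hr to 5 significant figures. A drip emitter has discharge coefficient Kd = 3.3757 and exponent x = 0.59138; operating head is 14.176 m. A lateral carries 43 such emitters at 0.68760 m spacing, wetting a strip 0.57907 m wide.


Approach: apply the emitter equation with a lateral mass balance, q = Kd*h^x; Q = n*q; rate = Q/(n*spacing*width).
Step 1 — single emitter flow (q = Kd*h^x):
  q = 3.3757 * 14.176^0.59138 = 16.19458 L/hr
Step 2 — total lateral flow: Q = 43 * 16.19458 = 696.3669 L/hr
Step 3 — wetted area: A = 43 * 0.68760 * 0.57907 = 17.12125 m^2
Step 4 — application rate: Q/A = 696.3669/17.12125 = 40.673 mm/hr
Therefore the application rate along the lateral = 40.673 mm/hr.


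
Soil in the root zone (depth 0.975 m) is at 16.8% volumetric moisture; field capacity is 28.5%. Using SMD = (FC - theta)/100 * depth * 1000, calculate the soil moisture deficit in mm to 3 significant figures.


SMD = (28.5 - 16.8)/100 * 0.975 * 1000 = 114 mm
Therefore the soil moisture deficit = 114 mm.


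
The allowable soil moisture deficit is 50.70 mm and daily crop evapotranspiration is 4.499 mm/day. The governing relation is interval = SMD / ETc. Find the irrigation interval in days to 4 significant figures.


interval = 50.70 / 4.499 = 11.27 days
Therefore the irrigation interval = 11.27 days.


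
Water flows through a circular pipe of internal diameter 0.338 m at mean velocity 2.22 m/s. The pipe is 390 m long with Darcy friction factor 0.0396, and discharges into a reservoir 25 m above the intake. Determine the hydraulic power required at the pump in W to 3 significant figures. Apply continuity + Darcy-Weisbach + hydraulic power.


Approach: apply continuity + Darcy-Weisbach + hydraulic power, Q = A*v; hf = f*(L/D)*(v^2/(2g)); H = static + hf; P = rho*g*Q*H.
Step 1 — flow rate (continuity, Q = A*v):
  A = pi*(0.338/2)^2 = 0.089727 m^2
  Q = 0.089727 * 2.22 = 0.19919 m^3/s
Step 2 — friction head loss (Darcy-Weisbach):
  hf = 0.0396 * (390/0.338) * (2.22^2 / (2*9.81))
  hf = 11.478 m
Step 3 — total head: H = 25 + 11.478 = 36.478 m
Step 4 — hydraulic power (P = rho*g*Q*H):
  P = 1000 * 9.81 * 0.19919 * 36.478 = 71300 W
Therefore the hydraulic power required at the pump = 71300 W.


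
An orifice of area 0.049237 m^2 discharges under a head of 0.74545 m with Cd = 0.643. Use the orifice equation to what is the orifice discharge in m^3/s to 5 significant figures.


Approach: apply the orifice equation, Q = Cd*A*sqrt(2*g*h).
Q = 0.643 * 0.049237 * sqrt(2*9.81*0.74545) = 0.12108 m^3/s
Therefore the orifice discharge = 0.12108 m^3/s.


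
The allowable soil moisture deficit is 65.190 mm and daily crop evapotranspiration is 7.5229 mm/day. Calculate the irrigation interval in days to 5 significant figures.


Approach: apply the irrigation interval relation, interval = SMD / ETc.
interval = 65.190 / 7.5229 = 8.6655 days
Therefore the irrigation interval = 8.6655 days.


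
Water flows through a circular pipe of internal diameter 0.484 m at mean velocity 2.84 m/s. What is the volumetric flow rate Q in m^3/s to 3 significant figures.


Approach: apply the continuity equation for pipe flow, Q = A * v with A = pi*(D/2)^2.
A = pi*(0.484/2)^2 = 0.18398 m^2
Q = 0.18398 * 2.84 = 0.523 m^3/s
Therefore the volumetric flow rate Q = 0.523 m^3/s.


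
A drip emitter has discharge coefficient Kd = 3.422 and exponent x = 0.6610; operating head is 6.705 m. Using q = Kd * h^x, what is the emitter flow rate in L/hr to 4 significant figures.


q = 3.422 * 6.705^0.6610 = 12.04 L/hr
Therefore the emitter flow rate = 12.04 L/hr.


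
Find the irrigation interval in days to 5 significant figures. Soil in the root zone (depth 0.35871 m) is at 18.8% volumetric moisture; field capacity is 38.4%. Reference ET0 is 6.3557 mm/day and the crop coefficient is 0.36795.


Approach: apply soil-water budget scheduling, SMD = (FC-theta)/100*depth*1000; ETc = ET0*Kc; interval = SMD/ETc.
Step 1 — soil moisture deficit:
  SMD = (38.4 - 18.8)/100 * 0.35871 * 1000 = 70.30716 mm
Step 2 — daily crop ET (ETc = ET0*Kc):
  ETc = 6.3557 * 0.36795 = 2.338580 mm/day
Step 3 — irrigation interval (SMD/ETc):
  interval = 70.30716 / 2.338580 = 30.064 days
Therefore the irrigation interval = 30.064 days.


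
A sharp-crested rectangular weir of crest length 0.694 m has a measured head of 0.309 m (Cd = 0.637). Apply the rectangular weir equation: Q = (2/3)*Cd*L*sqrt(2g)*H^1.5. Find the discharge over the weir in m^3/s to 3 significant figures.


Q = (2/3)*0.637*0.694*sqrt(2*9.81)*0.309^1.5 = 0.224 m^3/s
Therefore the discharge over the weir = 0.224 m^3/s.


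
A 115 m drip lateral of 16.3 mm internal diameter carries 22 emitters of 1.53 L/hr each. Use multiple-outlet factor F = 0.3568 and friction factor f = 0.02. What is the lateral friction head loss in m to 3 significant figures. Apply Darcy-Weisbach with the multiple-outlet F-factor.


Approach: apply Darcy-Weisbach with the multiple-outlet F-factor, Q = n*q/(3600*1000) m^3/s; v = Q/A; hf = F*f*(L/D)*(v^2/(2g)).
Q = 22*1.53/(3600*1000) = 9.3500e-06 m^3/s
A = pi*(16.3e-3/2)^2 = 2.0867e-04 m^2, so v = Q/A = 0.044807 m/s
hf = 0.3568*0.02*(115/0.0163)*(0.044807^2/(2*9.81)) = 0.00515 m
Therefore the lateral friction head loss = 0.00515 m.


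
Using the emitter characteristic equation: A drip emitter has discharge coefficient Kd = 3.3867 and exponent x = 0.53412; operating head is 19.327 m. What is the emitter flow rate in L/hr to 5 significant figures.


Approach: apply the emitter characteristic equation, q = Kd * h^x.
q = 3.3867 * 19.327^0.53412 = 16.472 L/hr
Therefore the emitter flow rate = 16.472 L/hr.


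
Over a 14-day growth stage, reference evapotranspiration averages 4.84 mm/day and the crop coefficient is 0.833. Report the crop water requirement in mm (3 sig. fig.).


Approach: apply the crop water requirement relation, CWR = ET0 * Kc * days.
CWR = 4.84 * 0.833 * 14 = 56.4 mm
Therefore the crop water requirement = 56.4 mm.


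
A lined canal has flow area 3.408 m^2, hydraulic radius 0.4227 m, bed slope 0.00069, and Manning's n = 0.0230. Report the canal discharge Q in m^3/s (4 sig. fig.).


Approach: apply Manning's equation, Q = (1/n)*A*R^(2/3)*S^(1/2).
Q = (1/0.0230) * 3.408 * 0.4227^(2/3) * 0.00069^(1/2) = 2.192 m^3/s
Therefore the canal discharge Q = 2.192 m^3/s.


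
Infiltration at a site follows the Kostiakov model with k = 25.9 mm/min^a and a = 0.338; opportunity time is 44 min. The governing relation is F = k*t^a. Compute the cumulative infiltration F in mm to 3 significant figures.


F = 25.9 * 44^0.338 = 93.1 mm
Therefore the cumulative infiltration F = 93.1 mm.


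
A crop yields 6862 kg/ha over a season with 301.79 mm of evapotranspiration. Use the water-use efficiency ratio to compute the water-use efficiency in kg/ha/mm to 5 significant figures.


Approach: apply the water-use efficiency ratio, WUE = yield/ET.
WUE = 6862 / 301.79 = 22.738 kg/ha/mm
Therefore the water-use efficiency = 22.738 kg/ha/mm.


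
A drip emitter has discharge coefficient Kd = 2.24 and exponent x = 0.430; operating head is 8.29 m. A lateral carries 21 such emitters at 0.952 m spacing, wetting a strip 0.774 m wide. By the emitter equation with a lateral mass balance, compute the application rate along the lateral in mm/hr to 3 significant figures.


Approach: apply the emitter equation with a lateral mass balance, q = Kd*h^x; Q = n*q; rate = Q/(n*spacing*width).
Step 1 — single emitter flow (q = Kd*h^x):
  q = 2.24 * 8.29^0.430 = 5.5619 L/hr
Step 2 — total lateral flow: Q = 21 * 5.5619 = 116.80 L/hr
Step 3 — wetted area: A = 21 * 0.952 * 0.774 = 15.474 m^2
Step 4 — application rate: Q/A = 116.80/15.474 = 7.55 mm/hr
Therefore the application rate along the lateral = 7.55 mm/hr.


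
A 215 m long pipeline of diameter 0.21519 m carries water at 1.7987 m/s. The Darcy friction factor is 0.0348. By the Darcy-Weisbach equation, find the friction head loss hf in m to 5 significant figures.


Approach: apply the Darcy-Weisbach equation, hf = f*(L/D)*(v^2/(2g)).
hf = 0.0348 * (215/0.21519) * (1.7987^2 / (2*9.81))
hf = 5.7334 m
Therefore the friction head loss hf = 5.7334 m.


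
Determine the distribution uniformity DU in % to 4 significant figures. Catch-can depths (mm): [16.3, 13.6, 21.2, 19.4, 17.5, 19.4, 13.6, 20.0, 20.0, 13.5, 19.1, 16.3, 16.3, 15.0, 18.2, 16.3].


Approach: apply the low-quarter distribution uniformity, DU = (mean of lowest quarter of readings / overall mean)*100.
sorted lowest 4 of 16: [13.5, 13.6, 13.6, 15.0] -> mean = 13.9250 mm
overall mean = 17.2312 mm
DU = (13.9250/17.2312)*100 = 80.81 %
Therefore the distribution uniformity DU = 80.81 %.


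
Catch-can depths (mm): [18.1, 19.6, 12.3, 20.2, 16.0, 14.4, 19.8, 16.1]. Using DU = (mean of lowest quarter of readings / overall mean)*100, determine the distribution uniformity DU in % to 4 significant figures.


sorted lowest 2 of 8: [12.3, 14.4] -> mean = 13.3500 mm
overall mean = 17.0625 mm
DU = (13.3500/17.0625)*100 = 78.24 %
Therefore the distribution uniformity DU = 78.24 %.


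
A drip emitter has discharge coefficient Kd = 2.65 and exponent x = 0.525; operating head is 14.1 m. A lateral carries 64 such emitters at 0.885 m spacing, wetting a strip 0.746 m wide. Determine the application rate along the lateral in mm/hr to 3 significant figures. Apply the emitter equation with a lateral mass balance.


Approach: apply the emitter equation with a lateral mass balance, q = Kd*h^x; Q = n*q; rate = Q/(n*spacing*width).
Step 1 — single emitter flow (q = Kd*h^x):
  q = 2.65 * 14.1^0.525 = 10.631 L/hr
Step 2 — total lateral flow: Q = 64 * 10.631 = 680.40 L/hr
Step 3 — wetted area: A = 64 * 0.885 * 0.746 = 42.253 m^2
Step 4 — application rate: Q/A = 680.40/42.253 = 16.1 mm/hr
Therefore the application rate along the lateral = 16.1 mm/hr.


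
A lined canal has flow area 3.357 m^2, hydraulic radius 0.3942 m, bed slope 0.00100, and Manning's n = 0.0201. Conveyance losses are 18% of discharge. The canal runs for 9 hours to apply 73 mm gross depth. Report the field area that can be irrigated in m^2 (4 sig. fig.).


Approach: apply Manning's equation with a conveyance and depth budget, Q = (1/n)*A*R^(2/3)*S^(1/2); Q_field = Q*(1-loss); Area = Q_field*t/(d/1000).
Step 1 — canal discharge (Manning's equation):
  Q = (1/0.0201) * 3.357 * 0.3942^(2/3) * 0.00100^(1/2) = 2.83944 m^3/s
Step 2 — delivered flow: Q_field = 2.83944*(1 - 18/100) = 2.32834 m^3/s
Step 3 — volume delivered: V = 2.32834 * 9*3600 = 75438.3 m^3
Step 4 — area served: A = V / (depth/1000) = 75438.3 / 0.073 = 1033000 m^2
Therefore the field area that can be irrigated = 1033000 m^2.


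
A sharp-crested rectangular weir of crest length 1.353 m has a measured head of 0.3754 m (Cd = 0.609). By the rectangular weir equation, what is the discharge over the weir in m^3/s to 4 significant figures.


Approach: apply the rectangular weir equation, Q = (2/3)*Cd*L*sqrt(2g)*H^1.5.
Q = (2/3)*0.609*1.353*sqrt(2*9.81)*0.3754^1.5 = 0.5596 m^3/s
Therefore the discharge over the weir = 0.5596 m^3/s.


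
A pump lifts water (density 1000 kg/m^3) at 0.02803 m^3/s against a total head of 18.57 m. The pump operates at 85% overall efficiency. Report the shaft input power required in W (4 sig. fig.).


Approach: apply hydraulic power then efficiency conversion, P = rho*g*Q*H; P_in = P/eta.
Step 1 — hydraulic power (P = rho*g*Q*H):
  P = 1000 * 9.81 * 0.02803 * 18.57 = 5106.27 W
Step 2 — input power: P_in = P/eta = 5106.27 / 0.85 = 6007 W
Therefore the shaft input power required = 6007 W.


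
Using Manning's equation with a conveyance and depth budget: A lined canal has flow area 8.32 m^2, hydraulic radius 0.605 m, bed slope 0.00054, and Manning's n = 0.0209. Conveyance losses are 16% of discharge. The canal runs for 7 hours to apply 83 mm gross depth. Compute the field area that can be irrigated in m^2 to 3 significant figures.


Approach: apply Manning's equation with a conveyance and depth budget, Q = (1/n)*A*R^(2/3)*S^(1/2); Q_field = Q*(1-loss); Area = Q_field*t/(d/1000).
Step 1 — canal discharge (Manning's equation):
  Q = (1/0.0209) * 8.32 * 0.605^(2/3) * 0.00054^(1/2) = 6.6172 m^3/s
Step 2 — delivered flow: Q_field = 6.6172*(1 - 16/100) = 5.5585 m^3/s
Step 3 — volume delivered: V = 5.5585 * 7*3600 = 140070 m^3
Step 4 — area served: A = V / (depth/1000) = 140070 / 0.083 = 1690000 m^2
Therefore the field area that can be irrigated = 1690000 m^2.


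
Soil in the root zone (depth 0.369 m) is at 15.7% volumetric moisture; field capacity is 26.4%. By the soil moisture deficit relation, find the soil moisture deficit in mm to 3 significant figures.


Approach: apply the soil moisture deficit relation, SMD = (FC - theta)/100 * depth * 1000.
SMD = (26.4 - 15.7)/100 * 0.369 * 1000 = 39.5 mm
Therefore the soil moisture deficit = 39.5 mm.


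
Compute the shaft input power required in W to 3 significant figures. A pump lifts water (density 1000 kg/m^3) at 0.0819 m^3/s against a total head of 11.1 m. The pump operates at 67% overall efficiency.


Approach: apply hydraulic power then efficiency conversion, P = rho*g*Q*H; P_in = P/eta.
Step 1 — hydraulic power (P = rho*g*Q*H):
  P = 1000 * 9.81 * 0.0819 * 11.1 = 8918.2 W
Step 2 — input power: P_in = P/eta = 8918.2 / 0.67 = 13300 W
Therefore the shaft input power required = 13300 W.


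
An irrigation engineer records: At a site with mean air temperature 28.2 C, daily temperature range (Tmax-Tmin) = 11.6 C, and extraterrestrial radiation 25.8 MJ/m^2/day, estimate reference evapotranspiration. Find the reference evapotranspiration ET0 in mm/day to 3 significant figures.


Approach: apply the Hargreaves-Samani method, ET0 = 0.0023*(Tmean+17.8)*sqrt(Tmax-Tmin)*0.408*Ra.
ET0 = 0.0023*(28.2+17.8)*sqrt(11.6)*0.408*25.8 = 3.79 mm/day
Therefore the reference evapotranspiration ET0 = 3.79 mm/day.


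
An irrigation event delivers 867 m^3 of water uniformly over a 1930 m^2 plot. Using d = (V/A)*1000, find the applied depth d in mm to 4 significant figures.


d = (867 / 1930) * 1000 = 449.2 mm
Therefore the applied depth d = 449.2 mm.


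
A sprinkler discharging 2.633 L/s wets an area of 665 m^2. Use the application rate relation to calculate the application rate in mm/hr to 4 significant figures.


Approach: apply the application rate relation, rate = (Q/A)*3600.
rate = (2.633 / 665) * 3600 = 14.25 mm/hr
Therefore the application rate = 14.25 mm/hr.


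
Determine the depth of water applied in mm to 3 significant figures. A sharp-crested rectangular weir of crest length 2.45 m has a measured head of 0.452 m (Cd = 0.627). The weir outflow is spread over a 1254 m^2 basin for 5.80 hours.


Approach: apply the rectangular weir equation with a volume-to-depth conversion, Q = (2/3)*Cd*L*sqrt(2g)*H^1.5; d = Q*t/A * 1000.
Step 1 — weir discharge:
  Q = (2/3)*0.627*2.45*sqrt(2*9.81)*0.452^1.5 = 1.3785 m^3/s
Step 2 — volume: V = 1.3785 * 5.80*3600 = 28783 m^3
Step 3 — depth: d = V/A * 1000 = 28783/1254 * 1000 = 23000 mm
Therefore the depth of water applied = 23000 mm.


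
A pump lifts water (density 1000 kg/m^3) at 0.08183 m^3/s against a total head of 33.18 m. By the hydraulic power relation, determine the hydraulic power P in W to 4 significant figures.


Approach: apply the hydraulic power relation, P = rho*g*Q*H.
P = 1000 * 9.81 * 0.08183 * 33.18 = 26640 W
Therefore the hydraulic power P = 26640 W.


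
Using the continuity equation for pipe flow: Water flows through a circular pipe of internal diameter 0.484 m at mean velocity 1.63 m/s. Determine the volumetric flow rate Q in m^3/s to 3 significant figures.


Approach: apply the continuity equation for pipe flow, Q = A * v with A = pi*(D/2)^2.
A = pi*(0.484/2)^2 = 0.18398 m^2
Q = 0.18398 * 1.63 = 0.300 m^3/s
Therefore the volumetric flow rate Q = 0.300 m^3/s.


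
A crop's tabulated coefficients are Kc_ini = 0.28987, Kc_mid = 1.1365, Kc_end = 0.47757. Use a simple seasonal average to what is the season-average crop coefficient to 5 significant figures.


Approach: apply a simple seasonal average, Kc_avg = (Kc_ini + Kc_mid + Kc_end)/3.
Kc_avg = (0.28987 + 1.1365 + 0.47757)/3 = 0.63465
Therefore the season-average crop coefficient = 0.63465.


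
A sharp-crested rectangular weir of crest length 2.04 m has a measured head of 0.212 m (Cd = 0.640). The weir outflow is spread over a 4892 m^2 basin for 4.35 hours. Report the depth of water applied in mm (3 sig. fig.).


Approach: apply the rectangular weir equation with a volume-to-depth conversion, Q = (2/3)*Cd*L*sqrt(2g)*H^1.5; d = Q*t/A * 1000.
Step 1 — weir discharge:
  Q = (2/3)*0.640*2.04*sqrt(2*9.81)*0.212^1.5 = 0.37633 m^3/s
Step 2 — volume: V = 0.37633 * 4.35*3600 = 5893.4 m^3
Step 3 — depth: d = V/A * 1000 = 5893.4/4892 * 1000 = 1200 mm
Therefore the depth of water applied = 1200 mm.


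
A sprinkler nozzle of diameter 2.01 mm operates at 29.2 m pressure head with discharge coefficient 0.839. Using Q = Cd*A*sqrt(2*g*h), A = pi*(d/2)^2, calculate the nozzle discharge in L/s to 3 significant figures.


A = pi*(2.01e-3/2)^2 = 3.1731e-06 m^2
Q = 0.839 * 3.1731e-06 * sqrt(2*9.81*29.2) * 1000 = 0.0637 L/s
Therefore the nozzle discharge = 0.0637 L/s.


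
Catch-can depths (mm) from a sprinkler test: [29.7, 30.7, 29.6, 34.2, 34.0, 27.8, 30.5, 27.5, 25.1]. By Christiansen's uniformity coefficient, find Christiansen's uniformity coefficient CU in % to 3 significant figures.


Approach: apply Christiansen's uniformity coefficient, CU = (1 - mean_abs_deviation/mean)*100.
mean = 29.900 mm
mean |d_i - mean| = 2.1778 mm
CU = (1 - 2.1778/29.900)*100 = 92.7 %
Therefore Christiansen's uniformity coefficient CU = 92.7 %.


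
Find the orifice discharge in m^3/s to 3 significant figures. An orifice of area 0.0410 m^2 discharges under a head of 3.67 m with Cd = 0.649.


Approach: apply the orifice equation, Q = Cd*A*sqrt(2*g*h).
Q = 0.649 * 0.0410 * sqrt(2*9.81*3.67) = 0.226 m^3/s
Therefore the orifice discharge = 0.226 m^3/s.


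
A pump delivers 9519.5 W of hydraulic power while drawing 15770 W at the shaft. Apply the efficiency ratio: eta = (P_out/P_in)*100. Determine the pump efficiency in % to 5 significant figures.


eta = (9519.5 / 15770) * 100 = 60.365 %
Therefore the pump efficiency = 60.365 %.


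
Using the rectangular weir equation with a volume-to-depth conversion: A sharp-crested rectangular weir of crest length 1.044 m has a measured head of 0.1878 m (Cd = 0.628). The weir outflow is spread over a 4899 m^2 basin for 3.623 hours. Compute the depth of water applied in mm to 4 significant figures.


Approach: apply the rectangular weir equation with a volume-to-depth conversion, Q = (2/3)*Cd*L*sqrt(2g)*H^1.5; d = Q*t/A * 1000.
Step 1 — weir discharge:
  Q = (2/3)*0.628*1.044*sqrt(2*9.81)*0.1878^1.5 = 0.157566 m^3/s
Step 2 — volume: V = 0.157566 * 3.623*3600 = 2055.10 m^3
Step 3 — depth: d = V/A * 1000 = 2055.10/4899 * 1000 = 419.5 mm
Therefore the depth of water applied = 419.5 mm.


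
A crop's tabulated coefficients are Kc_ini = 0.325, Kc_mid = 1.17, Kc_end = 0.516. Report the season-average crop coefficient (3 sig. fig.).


Approach: apply a simple seasonal average, Kc_avg = (Kc_ini + Kc_mid + Kc_end)/3.
Kc_avg = (0.325 + 1.17 + 0.516)/3 = 0.670
Therefore the season-average crop coefficient = 0.670.


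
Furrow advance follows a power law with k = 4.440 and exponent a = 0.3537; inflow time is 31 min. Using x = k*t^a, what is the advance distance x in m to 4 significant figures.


x = 4.440 * 31^0.3537 = 14.96 m
Therefore the advance distance x = 14.96 m.


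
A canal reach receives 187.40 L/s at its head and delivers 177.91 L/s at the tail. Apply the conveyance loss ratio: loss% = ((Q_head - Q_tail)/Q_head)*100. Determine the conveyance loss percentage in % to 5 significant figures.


loss = ((187.40 - 177.91)/187.40)*100 = 5.0640 %
Therefore the conveyance loss percentage = 5.0640 %.


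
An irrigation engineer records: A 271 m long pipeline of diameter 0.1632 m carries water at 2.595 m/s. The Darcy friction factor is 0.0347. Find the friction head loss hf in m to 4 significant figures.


Approach: apply the Darcy-Weisbach equation, hf = f*(L/D)*(v^2/(2g)).
hf = 0.0347 * (271/0.1632) * (2.595^2 / (2*9.81))
hf = 19.78 m
Therefore the friction head loss hf = 19.78 m.


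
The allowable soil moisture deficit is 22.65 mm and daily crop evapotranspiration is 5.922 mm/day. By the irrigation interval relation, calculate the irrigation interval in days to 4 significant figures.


Approach: apply the irrigation interval relation, interval = SMD / ETc.
interval = 22.65 / 5.922 = 3.825 days
Therefore the irrigation interval = 3.825 days.


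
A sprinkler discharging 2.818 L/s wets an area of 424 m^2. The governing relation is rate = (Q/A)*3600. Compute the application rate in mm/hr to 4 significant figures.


rate = (2.818 / 424) * 3600 = 23.93 mm/hr
Therefore the application rate = 23.93 mm/hr.


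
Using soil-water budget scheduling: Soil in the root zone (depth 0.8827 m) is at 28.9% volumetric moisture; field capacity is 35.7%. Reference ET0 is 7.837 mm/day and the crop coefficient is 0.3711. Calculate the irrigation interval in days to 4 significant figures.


Approach: apply soil-water budget scheduling, SMD = (FC-theta)/100*depth*1000; ETc = ET0*Kc; interval = SMD/ETc.
Step 1 — soil moisture deficit:
  SMD = (35.7 - 28.9)/100 * 0.8827 * 1000 = 60.0236 mm
Step 2 — daily crop ET (ETc = ET0*Kc):
  ETc = 7.837 * 0.3711 = 2.90831 mm/day
Step 3 — irrigation interval (SMD/ETc):
  interval = 60.0236 / 2.90831 = 20.64 days
Therefore the irrigation interval = 20.64 days.
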